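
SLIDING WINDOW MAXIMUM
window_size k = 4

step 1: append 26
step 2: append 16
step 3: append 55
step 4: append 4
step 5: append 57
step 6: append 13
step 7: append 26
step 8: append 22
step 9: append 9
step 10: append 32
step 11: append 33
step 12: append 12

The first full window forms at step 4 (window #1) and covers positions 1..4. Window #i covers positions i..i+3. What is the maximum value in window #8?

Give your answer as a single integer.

step 1: append 26 -> window=[26] (not full yet)
step 2: append 16 -> window=[26, 16] (not full yet)
step 3: append 55 -> window=[26, 16, 55] (not full yet)
step 4: append 4 -> window=[26, 16, 55, 4] -> max=55
step 5: append 57 -> window=[16, 55, 4, 57] -> max=57
step 6: append 13 -> window=[55, 4, 57, 13] -> max=57
step 7: append 26 -> window=[4, 57, 13, 26] -> max=57
step 8: append 22 -> window=[57, 13, 26, 22] -> max=57
step 9: append 9 -> window=[13, 26, 22, 9] -> max=26
step 10: append 32 -> window=[26, 22, 9, 32] -> max=32
step 11: append 33 -> window=[22, 9, 32, 33] -> max=33
Window #8 max = 33

Answer: 33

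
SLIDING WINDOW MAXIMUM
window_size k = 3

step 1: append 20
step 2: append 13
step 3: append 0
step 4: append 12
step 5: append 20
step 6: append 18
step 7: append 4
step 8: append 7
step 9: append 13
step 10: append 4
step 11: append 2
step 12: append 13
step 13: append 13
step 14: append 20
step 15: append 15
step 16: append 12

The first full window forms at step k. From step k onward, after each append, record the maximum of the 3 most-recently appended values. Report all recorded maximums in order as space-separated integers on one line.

Answer: 20 13 20 20 20 18 13 13 13 13 13 20 20 20

Derivation:
step 1: append 20 -> window=[20] (not full yet)
step 2: append 13 -> window=[20, 13] (not full yet)
step 3: append 0 -> window=[20, 13, 0] -> max=20
step 4: append 12 -> window=[13, 0, 12] -> max=13
step 5: append 20 -> window=[0, 12, 20] -> max=20
step 6: append 18 -> window=[12, 20, 18] -> max=20
step 7: append 4 -> window=[20, 18, 4] -> max=20
step 8: append 7 -> window=[18, 4, 7] -> max=18
step 9: append 13 -> window=[4, 7, 13] -> max=13
step 10: append 4 -> window=[7, 13, 4] -> max=13
step 11: append 2 -> window=[13, 4, 2] -> max=13
step 12: append 13 -> window=[4, 2, 13] -> max=13
step 13: append 13 -> window=[2, 13, 13] -> max=13
step 14: append 20 -> window=[13, 13, 20] -> max=20
step 15: append 15 -> window=[13, 20, 15] -> max=20
step 16: append 12 -> window=[20, 15, 12] -> max=20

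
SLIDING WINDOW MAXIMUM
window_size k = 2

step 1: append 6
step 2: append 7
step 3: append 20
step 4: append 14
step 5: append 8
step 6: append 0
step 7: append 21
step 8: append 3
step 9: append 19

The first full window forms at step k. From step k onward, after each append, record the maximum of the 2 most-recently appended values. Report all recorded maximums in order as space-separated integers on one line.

Answer: 7 20 20 14 8 21 21 19

Derivation:
step 1: append 6 -> window=[6] (not full yet)
step 2: append 7 -> window=[6, 7] -> max=7
step 3: append 20 -> window=[7, 20] -> max=20
step 4: append 14 -> window=[20, 14] -> max=20
step 5: append 8 -> window=[14, 8] -> max=14
step 6: append 0 -> window=[8, 0] -> max=8
step 7: append 21 -> window=[0, 21] -> max=21
step 8: append 3 -> window=[21, 3] -> max=21
step 9: append 19 -> window=[3, 19] -> max=19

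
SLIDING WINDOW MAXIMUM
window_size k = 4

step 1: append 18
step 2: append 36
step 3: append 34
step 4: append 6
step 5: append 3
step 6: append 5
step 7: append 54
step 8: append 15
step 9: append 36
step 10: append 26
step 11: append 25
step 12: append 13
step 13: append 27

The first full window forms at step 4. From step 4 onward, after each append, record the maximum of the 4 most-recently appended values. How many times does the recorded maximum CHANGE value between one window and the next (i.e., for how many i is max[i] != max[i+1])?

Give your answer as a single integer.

step 1: append 18 -> window=[18] (not full yet)
step 2: append 36 -> window=[18, 36] (not full yet)
step 3: append 34 -> window=[18, 36, 34] (not full yet)
step 4: append 6 -> window=[18, 36, 34, 6] -> max=36
step 5: append 3 -> window=[36, 34, 6, 3] -> max=36
step 6: append 5 -> window=[34, 6, 3, 5] -> max=34
step 7: append 54 -> window=[6, 3, 5, 54] -> max=54
step 8: append 15 -> window=[3, 5, 54, 15] -> max=54
step 9: append 36 -> window=[5, 54, 15, 36] -> max=54
step 10: append 26 -> window=[54, 15, 36, 26] -> max=54
step 11: append 25 -> window=[15, 36, 26, 25] -> max=36
step 12: append 13 -> window=[36, 26, 25, 13] -> max=36
step 13: append 27 -> window=[26, 25, 13, 27] -> max=27
Recorded maximums: 36 36 34 54 54 54 54 36 36 27
Changes between consecutive maximums: 4

Answer: 4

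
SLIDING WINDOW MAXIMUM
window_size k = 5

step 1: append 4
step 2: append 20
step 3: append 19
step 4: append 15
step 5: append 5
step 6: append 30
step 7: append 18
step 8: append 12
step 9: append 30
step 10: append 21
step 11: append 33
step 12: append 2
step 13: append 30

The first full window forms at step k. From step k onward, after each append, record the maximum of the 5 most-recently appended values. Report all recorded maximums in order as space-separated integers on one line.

Answer: 20 30 30 30 30 30 33 33 33

Derivation:
step 1: append 4 -> window=[4] (not full yet)
step 2: append 20 -> window=[4, 20] (not full yet)
step 3: append 19 -> window=[4, 20, 19] (not full yet)
step 4: append 15 -> window=[4, 20, 19, 15] (not full yet)
step 5: append 5 -> window=[4, 20, 19, 15, 5] -> max=20
step 6: append 30 -> window=[20, 19, 15, 5, 30] -> max=30
step 7: append 18 -> window=[19, 15, 5, 30, 18] -> max=30
step 8: append 12 -> window=[15, 5, 30, 18, 12] -> max=30
step 9: append 30 -> window=[5, 30, 18, 12, 30] -> max=30
step 10: append 21 -> window=[30, 18, 12, 30, 21] -> max=30
step 11: append 33 -> window=[18, 12, 30, 21, 33] -> max=33
step 12: append 2 -> window=[12, 30, 21, 33, 2] -> max=33
step 13: append 30 -> window=[30, 21, 33, 2, 30] -> max=33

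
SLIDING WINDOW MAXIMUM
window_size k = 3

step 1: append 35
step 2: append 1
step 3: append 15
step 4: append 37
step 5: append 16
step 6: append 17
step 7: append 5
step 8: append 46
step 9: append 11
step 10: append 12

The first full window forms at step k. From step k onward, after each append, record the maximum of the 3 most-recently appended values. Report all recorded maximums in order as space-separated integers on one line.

Answer: 35 37 37 37 17 46 46 46

Derivation:
step 1: append 35 -> window=[35] (not full yet)
step 2: append 1 -> window=[35, 1] (not full yet)
step 3: append 15 -> window=[35, 1, 15] -> max=35
step 4: append 37 -> window=[1, 15, 37] -> max=37
step 5: append 16 -> window=[15, 37, 16] -> max=37
step 6: append 17 -> window=[37, 16, 17] -> max=37
step 7: append 5 -> window=[16, 17, 5] -> max=17
step 8: append 46 -> window=[17, 5, 46] -> max=46
step 9: append 11 -> window=[5, 46, 11] -> max=46
step 10: append 12 -> window=[46, 11, 12] -> max=46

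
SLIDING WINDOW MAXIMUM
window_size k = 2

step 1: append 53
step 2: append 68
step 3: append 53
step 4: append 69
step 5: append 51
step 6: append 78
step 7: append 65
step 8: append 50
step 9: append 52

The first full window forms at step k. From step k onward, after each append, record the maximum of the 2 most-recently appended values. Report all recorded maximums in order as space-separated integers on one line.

step 1: append 53 -> window=[53] (not full yet)
step 2: append 68 -> window=[53, 68] -> max=68
step 3: append 53 -> window=[68, 53] -> max=68
step 4: append 69 -> window=[53, 69] -> max=69
step 5: append 51 -> window=[69, 51] -> max=69
step 6: append 78 -> window=[51, 78] -> max=78
step 7: append 65 -> window=[78, 65] -> max=78
step 8: append 50 -> window=[65, 50] -> max=65
step 9: append 52 -> window=[50, 52] -> max=52

Answer: 68 68 69 69 78 78 65 52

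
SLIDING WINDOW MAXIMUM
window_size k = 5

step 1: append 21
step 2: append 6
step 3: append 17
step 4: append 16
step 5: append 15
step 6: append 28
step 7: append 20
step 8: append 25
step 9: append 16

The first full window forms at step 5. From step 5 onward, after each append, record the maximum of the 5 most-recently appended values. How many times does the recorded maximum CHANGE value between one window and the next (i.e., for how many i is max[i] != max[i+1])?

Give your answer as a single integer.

step 1: append 21 -> window=[21] (not full yet)
step 2: append 6 -> window=[21, 6] (not full yet)
step 3: append 17 -> window=[21, 6, 17] (not full yet)
step 4: append 16 -> window=[21, 6, 17, 16] (not full yet)
step 5: append 15 -> window=[21, 6, 17, 16, 15] -> max=21
step 6: append 28 -> window=[6, 17, 16, 15, 28] -> max=28
step 7: append 20 -> window=[17, 16, 15, 28, 20] -> max=28
step 8: append 25 -> window=[16, 15, 28, 20, 25] -> max=28
step 9: append 16 -> window=[15, 28, 20, 25, 16] -> max=28
Recorded maximums: 21 28 28 28 28
Changes between consecutive maximums: 1

Answer: 1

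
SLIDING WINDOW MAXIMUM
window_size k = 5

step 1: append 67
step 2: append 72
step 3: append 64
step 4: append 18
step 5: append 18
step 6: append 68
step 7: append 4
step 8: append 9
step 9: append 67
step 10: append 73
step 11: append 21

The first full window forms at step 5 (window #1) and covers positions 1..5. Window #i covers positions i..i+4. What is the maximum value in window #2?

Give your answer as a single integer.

step 1: append 67 -> window=[67] (not full yet)
step 2: append 72 -> window=[67, 72] (not full yet)
step 3: append 64 -> window=[67, 72, 64] (not full yet)
step 4: append 18 -> window=[67, 72, 64, 18] (not full yet)
step 5: append 18 -> window=[67, 72, 64, 18, 18] -> max=72
step 6: append 68 -> window=[72, 64, 18, 18, 68] -> max=72
Window #2 max = 72

Answer: 72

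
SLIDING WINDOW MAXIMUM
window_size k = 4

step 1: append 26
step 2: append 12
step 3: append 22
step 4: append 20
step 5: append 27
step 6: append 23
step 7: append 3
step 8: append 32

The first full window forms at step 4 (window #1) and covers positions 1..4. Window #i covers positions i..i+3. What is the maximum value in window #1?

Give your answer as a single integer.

Answer: 26

Derivation:
step 1: append 26 -> window=[26] (not full yet)
step 2: append 12 -> window=[26, 12] (not full yet)
step 3: append 22 -> window=[26, 12, 22] (not full yet)
step 4: append 20 -> window=[26, 12, 22, 20] -> max=26
Window #1 max = 26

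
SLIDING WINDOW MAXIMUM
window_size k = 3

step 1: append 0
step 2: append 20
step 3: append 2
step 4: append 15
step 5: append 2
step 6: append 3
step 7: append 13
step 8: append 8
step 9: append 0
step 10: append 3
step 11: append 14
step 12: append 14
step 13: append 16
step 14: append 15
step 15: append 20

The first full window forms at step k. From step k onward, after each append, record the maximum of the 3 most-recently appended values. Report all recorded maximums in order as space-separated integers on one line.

Answer: 20 20 15 15 13 13 13 8 14 14 16 16 20

Derivation:
step 1: append 0 -> window=[0] (not full yet)
step 2: append 20 -> window=[0, 20] (not full yet)
step 3: append 2 -> window=[0, 20, 2] -> max=20
step 4: append 15 -> window=[20, 2, 15] -> max=20
step 5: append 2 -> window=[2, 15, 2] -> max=15
step 6: append 3 -> window=[15, 2, 3] -> max=15
step 7: append 13 -> window=[2, 3, 13] -> max=13
step 8: append 8 -> window=[3, 13, 8] -> max=13
step 9: append 0 -> window=[13, 8, 0] -> max=13
step 10: append 3 -> window=[8, 0, 3] -> max=8
step 11: append 14 -> window=[0, 3, 14] -> max=14
step 12: append 14 -> window=[3, 14, 14] -> max=14
step 13: append 16 -> window=[14, 14, 16] -> max=16
step 14: append 15 -> window=[14, 16, 15] -> max=16
step 15: append 20 -> window=[16, 15, 20] -> max=20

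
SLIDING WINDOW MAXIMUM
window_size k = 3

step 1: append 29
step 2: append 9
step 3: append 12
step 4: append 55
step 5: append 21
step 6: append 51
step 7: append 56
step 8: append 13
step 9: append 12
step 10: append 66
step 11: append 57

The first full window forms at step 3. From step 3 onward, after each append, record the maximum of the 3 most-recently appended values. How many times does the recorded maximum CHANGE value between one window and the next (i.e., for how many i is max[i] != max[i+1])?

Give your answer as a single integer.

step 1: append 29 -> window=[29] (not full yet)
step 2: append 9 -> window=[29, 9] (not full yet)
step 3: append 12 -> window=[29, 9, 12] -> max=29
step 4: append 55 -> window=[9, 12, 55] -> max=55
step 5: append 21 -> window=[12, 55, 21] -> max=55
step 6: append 51 -> window=[55, 21, 51] -> max=55
step 7: append 56 -> window=[21, 51, 56] -> max=56
step 8: append 13 -> window=[51, 56, 13] -> max=56
step 9: append 12 -> window=[56, 13, 12] -> max=56
step 10: append 66 -> window=[13, 12, 66] -> max=66
step 11: append 57 -> window=[12, 66, 57] -> max=66
Recorded maximums: 29 55 55 55 56 56 56 66 66
Changes between consecutive maximums: 3

Answer: 3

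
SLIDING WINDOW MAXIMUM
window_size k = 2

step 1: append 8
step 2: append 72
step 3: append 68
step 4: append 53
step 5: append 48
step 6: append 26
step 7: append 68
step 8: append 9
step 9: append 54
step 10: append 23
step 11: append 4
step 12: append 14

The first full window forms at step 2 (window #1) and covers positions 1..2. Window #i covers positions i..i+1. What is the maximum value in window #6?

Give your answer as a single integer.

step 1: append 8 -> window=[8] (not full yet)
step 2: append 72 -> window=[8, 72] -> max=72
step 3: append 68 -> window=[72, 68] -> max=72
step 4: append 53 -> window=[68, 53] -> max=68
step 5: append 48 -> window=[53, 48] -> max=53
step 6: append 26 -> window=[48, 26] -> max=48
step 7: append 68 -> window=[26, 68] -> max=68
Window #6 max = 68

Answer: 68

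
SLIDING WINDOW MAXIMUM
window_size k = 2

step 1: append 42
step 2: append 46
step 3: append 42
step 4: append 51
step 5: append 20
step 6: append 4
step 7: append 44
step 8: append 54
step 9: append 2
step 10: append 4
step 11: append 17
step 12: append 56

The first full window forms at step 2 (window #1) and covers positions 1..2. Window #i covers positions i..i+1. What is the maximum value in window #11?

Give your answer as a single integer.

Answer: 56

Derivation:
step 1: append 42 -> window=[42] (not full yet)
step 2: append 46 -> window=[42, 46] -> max=46
step 3: append 42 -> window=[46, 42] -> max=46
step 4: append 51 -> window=[42, 51] -> max=51
step 5: append 20 -> window=[51, 20] -> max=51
step 6: append 4 -> window=[20, 4] -> max=20
step 7: append 44 -> window=[4, 44] -> max=44
step 8: append 54 -> window=[44, 54] -> max=54
step 9: append 2 -> window=[54, 2] -> max=54
step 10: append 4 -> window=[2, 4] -> max=4
step 11: append 17 -> window=[4, 17] -> max=17
step 12: append 56 -> window=[17, 56] -> max=56
Window #11 max = 56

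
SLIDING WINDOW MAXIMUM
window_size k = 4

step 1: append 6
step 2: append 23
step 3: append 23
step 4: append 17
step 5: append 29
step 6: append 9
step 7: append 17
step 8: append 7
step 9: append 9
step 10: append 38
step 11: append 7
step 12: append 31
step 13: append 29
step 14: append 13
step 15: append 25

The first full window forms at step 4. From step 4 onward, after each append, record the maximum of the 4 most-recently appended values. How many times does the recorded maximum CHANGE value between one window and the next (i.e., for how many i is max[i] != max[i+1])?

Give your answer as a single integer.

Answer: 4

Derivation:
step 1: append 6 -> window=[6] (not full yet)
step 2: append 23 -> window=[6, 23] (not full yet)
step 3: append 23 -> window=[6, 23, 23] (not full yet)
step 4: append 17 -> window=[6, 23, 23, 17] -> max=23
step 5: append 29 -> window=[23, 23, 17, 29] -> max=29
step 6: append 9 -> window=[23, 17, 29, 9] -> max=29
step 7: append 17 -> window=[17, 29, 9, 17] -> max=29
step 8: append 7 -> window=[29, 9, 17, 7] -> max=29
step 9: append 9 -> window=[9, 17, 7, 9] -> max=17
step 10: append 38 -> window=[17, 7, 9, 38] -> max=38
step 11: append 7 -> window=[7, 9, 38, 7] -> max=38
step 12: append 31 -> window=[9, 38, 7, 31] -> max=38
step 13: append 29 -> window=[38, 7, 31, 29] -> max=38
step 14: append 13 -> window=[7, 31, 29, 13] -> max=31
step 15: append 25 -> window=[31, 29, 13, 25] -> max=31
Recorded maximums: 23 29 29 29 29 17 38 38 38 38 31 31
Changes between consecutive maximums: 4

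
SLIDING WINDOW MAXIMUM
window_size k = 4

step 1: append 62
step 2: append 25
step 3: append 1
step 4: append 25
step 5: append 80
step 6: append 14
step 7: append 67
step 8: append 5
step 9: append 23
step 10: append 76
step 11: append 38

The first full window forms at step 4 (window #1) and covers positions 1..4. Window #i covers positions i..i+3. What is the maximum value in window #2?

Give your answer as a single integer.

step 1: append 62 -> window=[62] (not full yet)
step 2: append 25 -> window=[62, 25] (not full yet)
step 3: append 1 -> window=[62, 25, 1] (not full yet)
step 4: append 25 -> window=[62, 25, 1, 25] -> max=62
step 5: append 80 -> window=[25, 1, 25, 80] -> max=80
Window #2 max = 80

Answer: 80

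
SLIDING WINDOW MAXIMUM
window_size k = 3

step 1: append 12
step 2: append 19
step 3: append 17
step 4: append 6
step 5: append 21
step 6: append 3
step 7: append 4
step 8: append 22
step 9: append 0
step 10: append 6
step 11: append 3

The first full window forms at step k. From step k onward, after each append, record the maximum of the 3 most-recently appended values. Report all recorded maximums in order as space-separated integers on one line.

step 1: append 12 -> window=[12] (not full yet)
step 2: append 19 -> window=[12, 19] (not full yet)
step 3: append 17 -> window=[12, 19, 17] -> max=19
step 4: append 6 -> window=[19, 17, 6] -> max=19
step 5: append 21 -> window=[17, 6, 21] -> max=21
step 6: append 3 -> window=[6, 21, 3] -> max=21
step 7: append 4 -> window=[21, 3, 4] -> max=21
step 8: append 22 -> window=[3, 4, 22] -> max=22
step 9: append 0 -> window=[4, 22, 0] -> max=22
step 10: append 6 -> window=[22, 0, 6] -> max=22
step 11: append 3 -> window=[0, 6, 3] -> max=6

Answer: 19 19 21 21 21 22 22 22 6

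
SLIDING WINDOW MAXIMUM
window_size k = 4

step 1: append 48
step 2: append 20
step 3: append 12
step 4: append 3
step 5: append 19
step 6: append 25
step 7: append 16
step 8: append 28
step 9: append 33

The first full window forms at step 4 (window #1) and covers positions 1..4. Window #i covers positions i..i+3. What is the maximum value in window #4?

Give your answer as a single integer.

step 1: append 48 -> window=[48] (not full yet)
step 2: append 20 -> window=[48, 20] (not full yet)
step 3: append 12 -> window=[48, 20, 12] (not full yet)
step 4: append 3 -> window=[48, 20, 12, 3] -> max=48
step 5: append 19 -> window=[20, 12, 3, 19] -> max=20
step 6: append 25 -> window=[12, 3, 19, 25] -> max=25
step 7: append 16 -> window=[3, 19, 25, 16] -> max=25
Window #4 max = 25

Answer: 25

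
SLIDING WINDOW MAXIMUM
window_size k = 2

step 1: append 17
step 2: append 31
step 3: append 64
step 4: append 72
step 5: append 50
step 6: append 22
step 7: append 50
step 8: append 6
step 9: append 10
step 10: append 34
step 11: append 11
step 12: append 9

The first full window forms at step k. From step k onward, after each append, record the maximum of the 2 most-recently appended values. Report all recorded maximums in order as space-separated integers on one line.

Answer: 31 64 72 72 50 50 50 10 34 34 11

Derivation:
step 1: append 17 -> window=[17] (not full yet)
step 2: append 31 -> window=[17, 31] -> max=31
step 3: append 64 -> window=[31, 64] -> max=64
step 4: append 72 -> window=[64, 72] -> max=72
step 5: append 50 -> window=[72, 50] -> max=72
step 6: append 22 -> window=[50, 22] -> max=50
step 7: append 50 -> window=[22, 50] -> max=50
step 8: append 6 -> window=[50, 6] -> max=50
step 9: append 10 -> window=[6, 10] -> max=10
step 10: append 34 -> window=[10, 34] -> max=34
step 11: append 11 -> window=[34, 11] -> max=34
step 12: append 9 -> window=[11, 9] -> max=11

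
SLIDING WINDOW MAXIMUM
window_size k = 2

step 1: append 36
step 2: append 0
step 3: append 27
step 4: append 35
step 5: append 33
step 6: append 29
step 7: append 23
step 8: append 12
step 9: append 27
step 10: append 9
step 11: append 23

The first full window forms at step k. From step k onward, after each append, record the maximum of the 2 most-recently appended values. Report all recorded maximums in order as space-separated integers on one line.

step 1: append 36 -> window=[36] (not full yet)
step 2: append 0 -> window=[36, 0] -> max=36
step 3: append 27 -> window=[0, 27] -> max=27
step 4: append 35 -> window=[27, 35] -> max=35
step 5: append 33 -> window=[35, 33] -> max=35
step 6: append 29 -> window=[33, 29] -> max=33
step 7: append 23 -> window=[29, 23] -> max=29
step 8: append 12 -> window=[23, 12] -> max=23
step 9: append 27 -> window=[12, 27] -> max=27
step 10: append 9 -> window=[27, 9] -> max=27
step 11: append 23 -> window=[9, 23] -> max=23

Answer: 36 27 35 35 33 29 23 27 27 23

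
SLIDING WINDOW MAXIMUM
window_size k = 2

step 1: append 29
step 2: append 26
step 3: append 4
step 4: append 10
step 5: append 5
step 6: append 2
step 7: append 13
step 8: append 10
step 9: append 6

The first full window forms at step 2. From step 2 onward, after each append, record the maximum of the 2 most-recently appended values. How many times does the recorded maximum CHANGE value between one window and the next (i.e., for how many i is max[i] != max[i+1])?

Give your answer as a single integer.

step 1: append 29 -> window=[29] (not full yet)
step 2: append 26 -> window=[29, 26] -> max=29
step 3: append 4 -> window=[26, 4] -> max=26
step 4: append 10 -> window=[4, 10] -> max=10
step 5: append 5 -> window=[10, 5] -> max=10
step 6: append 2 -> window=[5, 2] -> max=5
step 7: append 13 -> window=[2, 13] -> max=13
step 8: append 10 -> window=[13, 10] -> max=13
step 9: append 6 -> window=[10, 6] -> max=10
Recorded maximums: 29 26 10 10 5 13 13 10
Changes between consecutive maximums: 5

Answer: 5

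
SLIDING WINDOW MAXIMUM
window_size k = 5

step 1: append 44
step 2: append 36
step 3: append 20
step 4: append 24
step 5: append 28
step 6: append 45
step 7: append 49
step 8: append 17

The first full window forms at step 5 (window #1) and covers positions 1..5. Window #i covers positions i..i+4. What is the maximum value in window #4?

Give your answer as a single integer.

step 1: append 44 -> window=[44] (not full yet)
step 2: append 36 -> window=[44, 36] (not full yet)
step 3: append 20 -> window=[44, 36, 20] (not full yet)
step 4: append 24 -> window=[44, 36, 20, 24] (not full yet)
step 5: append 28 -> window=[44, 36, 20, 24, 28] -> max=44
step 6: append 45 -> window=[36, 20, 24, 28, 45] -> max=45
step 7: append 49 -> window=[20, 24, 28, 45, 49] -> max=49
step 8: append 17 -> window=[24, 28, 45, 49, 17] -> max=49
Window #4 max = 49

Answer: 49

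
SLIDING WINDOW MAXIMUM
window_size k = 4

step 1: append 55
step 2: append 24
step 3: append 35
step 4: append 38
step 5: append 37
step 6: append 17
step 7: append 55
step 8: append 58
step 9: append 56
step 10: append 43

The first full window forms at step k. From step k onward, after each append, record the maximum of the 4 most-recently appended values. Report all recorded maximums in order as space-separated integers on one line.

Answer: 55 38 38 55 58 58 58

Derivation:
step 1: append 55 -> window=[55] (not full yet)
step 2: append 24 -> window=[55, 24] (not full yet)
step 3: append 35 -> window=[55, 24, 35] (not full yet)
step 4: append 38 -> window=[55, 24, 35, 38] -> max=55
step 5: append 37 -> window=[24, 35, 38, 37] -> max=38
step 6: append 17 -> window=[35, 38, 37, 17] -> max=38
step 7: append 55 -> window=[38, 37, 17, 55] -> max=55
step 8: append 58 -> window=[37, 17, 55, 58] -> max=58
step 9: append 56 -> window=[17, 55, 58, 56] -> max=58
step 10: append 43 -> window=[55, 58, 56, 43] -> max=58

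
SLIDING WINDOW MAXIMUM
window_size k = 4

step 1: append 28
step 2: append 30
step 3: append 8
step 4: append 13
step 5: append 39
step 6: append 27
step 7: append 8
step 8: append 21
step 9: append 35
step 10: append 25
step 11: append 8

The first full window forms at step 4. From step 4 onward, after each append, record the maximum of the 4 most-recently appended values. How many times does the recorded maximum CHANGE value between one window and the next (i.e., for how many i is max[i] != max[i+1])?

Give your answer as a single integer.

step 1: append 28 -> window=[28] (not full yet)
step 2: append 30 -> window=[28, 30] (not full yet)
step 3: append 8 -> window=[28, 30, 8] (not full yet)
step 4: append 13 -> window=[28, 30, 8, 13] -> max=30
step 5: append 39 -> window=[30, 8, 13, 39] -> max=39
step 6: append 27 -> window=[8, 13, 39, 27] -> max=39
step 7: append 8 -> window=[13, 39, 27, 8] -> max=39
step 8: append 21 -> window=[39, 27, 8, 21] -> max=39
step 9: append 35 -> window=[27, 8, 21, 35] -> max=35
step 10: append 25 -> window=[8, 21, 35, 25] -> max=35
step 11: append 8 -> window=[21, 35, 25, 8] -> max=35
Recorded maximums: 30 39 39 39 39 35 35 35
Changes between consecutive maximums: 2

Answer: 2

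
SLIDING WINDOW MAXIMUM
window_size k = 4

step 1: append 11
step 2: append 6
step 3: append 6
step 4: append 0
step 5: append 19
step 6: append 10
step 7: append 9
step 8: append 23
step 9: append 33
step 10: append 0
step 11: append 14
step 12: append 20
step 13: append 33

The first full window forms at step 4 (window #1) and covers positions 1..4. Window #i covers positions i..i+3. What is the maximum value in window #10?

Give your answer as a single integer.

step 1: append 11 -> window=[11] (not full yet)
step 2: append 6 -> window=[11, 6] (not full yet)
step 3: append 6 -> window=[11, 6, 6] (not full yet)
step 4: append 0 -> window=[11, 6, 6, 0] -> max=11
step 5: append 19 -> window=[6, 6, 0, 19] -> max=19
step 6: append 10 -> window=[6, 0, 19, 10] -> max=19
step 7: append 9 -> window=[0, 19, 10, 9] -> max=19
step 8: append 23 -> window=[19, 10, 9, 23] -> max=23
step 9: append 33 -> window=[10, 9, 23, 33] -> max=33
step 10: append 0 -> window=[9, 23, 33, 0] -> max=33
step 11: append 14 -> window=[23, 33, 0, 14] -> max=33
step 12: append 20 -> window=[33, 0, 14, 20] -> max=33
step 13: append 33 -> window=[0, 14, 20, 33] -> max=33
Window #10 max = 33

Answer: 33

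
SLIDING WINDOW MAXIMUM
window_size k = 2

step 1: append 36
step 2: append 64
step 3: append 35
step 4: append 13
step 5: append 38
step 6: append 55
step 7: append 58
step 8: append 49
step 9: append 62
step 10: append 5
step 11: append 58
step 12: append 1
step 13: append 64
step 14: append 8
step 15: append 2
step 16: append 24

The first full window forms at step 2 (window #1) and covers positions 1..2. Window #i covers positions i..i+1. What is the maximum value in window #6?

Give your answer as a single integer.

Answer: 58

Derivation:
step 1: append 36 -> window=[36] (not full yet)
step 2: append 64 -> window=[36, 64] -> max=64
step 3: append 35 -> window=[64, 35] -> max=64
step 4: append 13 -> window=[35, 13] -> max=35
step 5: append 38 -> window=[13, 38] -> max=38
step 6: append 55 -> window=[38, 55] -> max=55
step 7: append 58 -> window=[55, 58] -> max=58
Window #6 max = 58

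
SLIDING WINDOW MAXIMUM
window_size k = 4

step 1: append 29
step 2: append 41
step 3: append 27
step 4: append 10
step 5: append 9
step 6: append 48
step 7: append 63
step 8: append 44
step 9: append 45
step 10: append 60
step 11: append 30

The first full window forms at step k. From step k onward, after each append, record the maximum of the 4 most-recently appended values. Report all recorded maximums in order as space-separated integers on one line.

Answer: 41 41 48 63 63 63 63 60

Derivation:
step 1: append 29 -> window=[29] (not full yet)
step 2: append 41 -> window=[29, 41] (not full yet)
step 3: append 27 -> window=[29, 41, 27] (not full yet)
step 4: append 10 -> window=[29, 41, 27, 10] -> max=41
step 5: append 9 -> window=[41, 27, 10, 9] -> max=41
step 6: append 48 -> window=[27, 10, 9, 48] -> max=48
step 7: append 63 -> window=[10, 9, 48, 63] -> max=63
step 8: append 44 -> window=[9, 48, 63, 44] -> max=63
step 9: append 45 -> window=[48, 63, 44, 45] -> max=63
step 10: append 60 -> window=[63, 44, 45, 60] -> max=63
step 11: append 30 -> window=[44, 45, 60, 30] -> max=60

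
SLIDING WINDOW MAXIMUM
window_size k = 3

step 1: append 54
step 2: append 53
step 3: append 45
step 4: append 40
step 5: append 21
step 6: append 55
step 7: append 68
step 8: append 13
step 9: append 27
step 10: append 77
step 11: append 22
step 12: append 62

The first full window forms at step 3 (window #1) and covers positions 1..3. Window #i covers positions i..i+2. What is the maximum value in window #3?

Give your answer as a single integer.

step 1: append 54 -> window=[54] (not full yet)
step 2: append 53 -> window=[54, 53] (not full yet)
step 3: append 45 -> window=[54, 53, 45] -> max=54
step 4: append 40 -> window=[53, 45, 40] -> max=53
step 5: append 21 -> window=[45, 40, 21] -> max=45
Window #3 max = 45

Answer: 45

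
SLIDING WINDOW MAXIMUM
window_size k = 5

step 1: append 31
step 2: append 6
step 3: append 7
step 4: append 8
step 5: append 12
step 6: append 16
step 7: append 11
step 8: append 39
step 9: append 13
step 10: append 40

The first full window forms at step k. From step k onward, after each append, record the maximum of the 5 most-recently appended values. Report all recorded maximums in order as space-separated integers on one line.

Answer: 31 16 16 39 39 40

Derivation:
step 1: append 31 -> window=[31] (not full yet)
step 2: append 6 -> window=[31, 6] (not full yet)
step 3: append 7 -> window=[31, 6, 7] (not full yet)
step 4: append 8 -> window=[31, 6, 7, 8] (not full yet)
step 5: append 12 -> window=[31, 6, 7, 8, 12] -> max=31
step 6: append 16 -> window=[6, 7, 8, 12, 16] -> max=16
step 7: append 11 -> window=[7, 8, 12, 16, 11] -> max=16
step 8: append 39 -> window=[8, 12, 16, 11, 39] -> max=39
step 9: append 13 -> window=[12, 16, 11, 39, 13] -> max=39
step 10: append 40 -> window=[16, 11, 39, 13, 40] -> max=40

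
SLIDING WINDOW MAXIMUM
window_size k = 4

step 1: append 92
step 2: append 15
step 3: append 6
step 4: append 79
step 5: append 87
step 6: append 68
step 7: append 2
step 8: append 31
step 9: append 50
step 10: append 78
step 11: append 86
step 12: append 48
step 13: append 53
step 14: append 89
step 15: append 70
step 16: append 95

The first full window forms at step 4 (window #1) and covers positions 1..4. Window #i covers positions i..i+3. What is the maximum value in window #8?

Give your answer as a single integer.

step 1: append 92 -> window=[92] (not full yet)
step 2: append 15 -> window=[92, 15] (not full yet)
step 3: append 6 -> window=[92, 15, 6] (not full yet)
step 4: append 79 -> window=[92, 15, 6, 79] -> max=92
step 5: append 87 -> window=[15, 6, 79, 87] -> max=87
step 6: append 68 -> window=[6, 79, 87, 68] -> max=87
step 7: append 2 -> window=[79, 87, 68, 2] -> max=87
step 8: append 31 -> window=[87, 68, 2, 31] -> max=87
step 9: append 50 -> window=[68, 2, 31, 50] -> max=68
step 10: append 78 -> window=[2, 31, 50, 78] -> max=78
step 11: append 86 -> window=[31, 50, 78, 86] -> max=86
Window #8 max = 86

Answer: 86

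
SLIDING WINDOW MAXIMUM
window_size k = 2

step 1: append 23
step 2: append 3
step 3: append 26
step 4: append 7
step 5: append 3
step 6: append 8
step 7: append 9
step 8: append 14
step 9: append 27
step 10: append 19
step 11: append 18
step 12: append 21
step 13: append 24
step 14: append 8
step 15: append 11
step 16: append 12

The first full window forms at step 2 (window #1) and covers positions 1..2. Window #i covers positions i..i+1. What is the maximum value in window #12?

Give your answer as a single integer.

step 1: append 23 -> window=[23] (not full yet)
step 2: append 3 -> window=[23, 3] -> max=23
step 3: append 26 -> window=[3, 26] -> max=26
step 4: append 7 -> window=[26, 7] -> max=26
step 5: append 3 -> window=[7, 3] -> max=7
step 6: append 8 -> window=[3, 8] -> max=8
step 7: append 9 -> window=[8, 9] -> max=9
step 8: append 14 -> window=[9, 14] -> max=14
step 9: append 27 -> window=[14, 27] -> max=27
step 10: append 19 -> window=[27, 19] -> max=27
step 11: append 18 -> window=[19, 18] -> max=19
step 12: append 21 -> window=[18, 21] -> max=21
step 13: append 24 -> window=[21, 24] -> max=24
Window #12 max = 24

Answer: 24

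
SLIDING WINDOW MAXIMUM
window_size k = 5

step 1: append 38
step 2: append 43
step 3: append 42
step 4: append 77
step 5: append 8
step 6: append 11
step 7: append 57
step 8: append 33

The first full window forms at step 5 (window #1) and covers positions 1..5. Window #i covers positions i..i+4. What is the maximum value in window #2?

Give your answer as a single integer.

Answer: 77

Derivation:
step 1: append 38 -> window=[38] (not full yet)
step 2: append 43 -> window=[38, 43] (not full yet)
step 3: append 42 -> window=[38, 43, 42] (not full yet)
step 4: append 77 -> window=[38, 43, 42, 77] (not full yet)
step 5: append 8 -> window=[38, 43, 42, 77, 8] -> max=77
step 6: append 11 -> window=[43, 42, 77, 8, 11] -> max=77
Window #2 max = 77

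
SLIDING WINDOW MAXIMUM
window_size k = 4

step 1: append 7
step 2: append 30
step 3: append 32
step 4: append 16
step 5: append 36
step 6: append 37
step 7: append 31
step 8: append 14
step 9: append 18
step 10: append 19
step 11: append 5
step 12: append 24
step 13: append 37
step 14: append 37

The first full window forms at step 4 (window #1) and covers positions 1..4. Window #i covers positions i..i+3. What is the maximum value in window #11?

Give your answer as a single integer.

step 1: append 7 -> window=[7] (not full yet)
step 2: append 30 -> window=[7, 30] (not full yet)
step 3: append 32 -> window=[7, 30, 32] (not full yet)
step 4: append 16 -> window=[7, 30, 32, 16] -> max=32
step 5: append 36 -> window=[30, 32, 16, 36] -> max=36
step 6: append 37 -> window=[32, 16, 36, 37] -> max=37
step 7: append 31 -> window=[16, 36, 37, 31] -> max=37
step 8: append 14 -> window=[36, 37, 31, 14] -> max=37
step 9: append 18 -> window=[37, 31, 14, 18] -> max=37
step 10: append 19 -> window=[31, 14, 18, 19] -> max=31
step 11: append 5 -> window=[14, 18, 19, 5] -> max=19
step 12: append 24 -> window=[18, 19, 5, 24] -> max=24
step 13: append 37 -> window=[19, 5, 24, 37] -> max=37
step 14: append 37 -> window=[5, 24, 37, 37] -> max=37
Window #11 max = 37

Answer: 37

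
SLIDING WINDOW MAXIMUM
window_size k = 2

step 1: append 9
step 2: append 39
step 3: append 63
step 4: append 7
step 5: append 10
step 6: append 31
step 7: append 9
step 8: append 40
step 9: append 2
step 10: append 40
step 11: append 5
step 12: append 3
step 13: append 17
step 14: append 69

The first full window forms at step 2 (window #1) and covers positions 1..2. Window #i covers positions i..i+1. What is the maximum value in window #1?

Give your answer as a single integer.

step 1: append 9 -> window=[9] (not full yet)
step 2: append 39 -> window=[9, 39] -> max=39
Window #1 max = 39

Answer: 39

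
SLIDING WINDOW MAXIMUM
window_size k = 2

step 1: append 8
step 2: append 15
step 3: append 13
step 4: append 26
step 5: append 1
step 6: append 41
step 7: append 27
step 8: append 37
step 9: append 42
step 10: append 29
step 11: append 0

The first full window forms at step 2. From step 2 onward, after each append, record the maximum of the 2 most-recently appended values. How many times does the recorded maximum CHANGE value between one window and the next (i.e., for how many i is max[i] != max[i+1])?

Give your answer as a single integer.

Answer: 5

Derivation:
step 1: append 8 -> window=[8] (not full yet)
step 2: append 15 -> window=[8, 15] -> max=15
step 3: append 13 -> window=[15, 13] -> max=15
step 4: append 26 -> window=[13, 26] -> max=26
step 5: append 1 -> window=[26, 1] -> max=26
step 6: append 41 -> window=[1, 41] -> max=41
step 7: append 27 -> window=[41, 27] -> max=41
step 8: append 37 -> window=[27, 37] -> max=37
step 9: append 42 -> window=[37, 42] -> max=42
step 10: append 29 -> window=[42, 29] -> max=42
step 11: append 0 -> window=[29, 0] -> max=29
Recorded maximums: 15 15 26 26 41 41 37 42 42 29
Changes between consecutive maximums: 5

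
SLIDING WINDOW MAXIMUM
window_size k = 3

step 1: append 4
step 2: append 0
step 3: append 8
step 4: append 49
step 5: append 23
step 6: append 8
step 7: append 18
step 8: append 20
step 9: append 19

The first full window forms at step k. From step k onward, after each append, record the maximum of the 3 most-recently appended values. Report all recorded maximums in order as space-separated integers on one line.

Answer: 8 49 49 49 23 20 20

Derivation:
step 1: append 4 -> window=[4] (not full yet)
step 2: append 0 -> window=[4, 0] (not full yet)
step 3: append 8 -> window=[4, 0, 8] -> max=8
step 4: append 49 -> window=[0, 8, 49] -> max=49
step 5: append 23 -> window=[8, 49, 23] -> max=49
step 6: append 8 -> window=[49, 23, 8] -> max=49
step 7: append 18 -> window=[23, 8, 18] -> max=23
step 8: append 20 -> window=[8, 18, 20] -> max=20
step 9: append 19 -> window=[18, 20, 19] -> max=20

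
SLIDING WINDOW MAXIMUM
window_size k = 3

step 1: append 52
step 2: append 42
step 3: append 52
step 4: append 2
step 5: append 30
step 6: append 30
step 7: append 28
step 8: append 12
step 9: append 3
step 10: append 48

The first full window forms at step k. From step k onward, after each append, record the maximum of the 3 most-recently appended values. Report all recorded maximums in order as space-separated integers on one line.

Answer: 52 52 52 30 30 30 28 48

Derivation:
step 1: append 52 -> window=[52] (not full yet)
step 2: append 42 -> window=[52, 42] (not full yet)
step 3: append 52 -> window=[52, 42, 52] -> max=52
step 4: append 2 -> window=[42, 52, 2] -> max=52
step 5: append 30 -> window=[52, 2, 30] -> max=52
step 6: append 30 -> window=[2, 30, 30] -> max=30
step 7: append 28 -> window=[30, 30, 28] -> max=30
step 8: append 12 -> window=[30, 28, 12] -> max=30
step 9: append 3 -> window=[28, 12, 3] -> max=28
step 10: append 48 -> window=[12, 3, 48] -> max=48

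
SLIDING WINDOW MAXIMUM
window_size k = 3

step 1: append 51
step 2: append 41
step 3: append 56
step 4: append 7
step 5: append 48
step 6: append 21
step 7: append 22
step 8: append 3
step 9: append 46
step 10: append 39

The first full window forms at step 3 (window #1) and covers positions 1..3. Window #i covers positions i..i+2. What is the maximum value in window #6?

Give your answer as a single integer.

step 1: append 51 -> window=[51] (not full yet)
step 2: append 41 -> window=[51, 41] (not full yet)
step 3: append 56 -> window=[51, 41, 56] -> max=56
step 4: append 7 -> window=[41, 56, 7] -> max=56
step 5: append 48 -> window=[56, 7, 48] -> max=56
step 6: append 21 -> window=[7, 48, 21] -> max=48
step 7: append 22 -> window=[48, 21, 22] -> max=48
step 8: append 3 -> window=[21, 22, 3] -> max=22
Window #6 max = 22

Answer: 22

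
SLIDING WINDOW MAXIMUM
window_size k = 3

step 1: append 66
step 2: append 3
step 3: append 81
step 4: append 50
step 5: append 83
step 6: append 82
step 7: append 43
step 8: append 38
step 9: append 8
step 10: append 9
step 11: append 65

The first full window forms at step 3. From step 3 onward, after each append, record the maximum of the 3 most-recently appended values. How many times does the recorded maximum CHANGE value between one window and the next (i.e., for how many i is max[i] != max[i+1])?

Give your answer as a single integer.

step 1: append 66 -> window=[66] (not full yet)
step 2: append 3 -> window=[66, 3] (not full yet)
step 3: append 81 -> window=[66, 3, 81] -> max=81
step 4: append 50 -> window=[3, 81, 50] -> max=81
step 5: append 83 -> window=[81, 50, 83] -> max=83
step 6: append 82 -> window=[50, 83, 82] -> max=83
step 7: append 43 -> window=[83, 82, 43] -> max=83
step 8: append 38 -> window=[82, 43, 38] -> max=82
step 9: append 8 -> window=[43, 38, 8] -> max=43
step 10: append 9 -> window=[38, 8, 9] -> max=38
step 11: append 65 -> window=[8, 9, 65] -> max=65
Recorded maximums: 81 81 83 83 83 82 43 38 65
Changes between consecutive maximums: 5

Answer: 5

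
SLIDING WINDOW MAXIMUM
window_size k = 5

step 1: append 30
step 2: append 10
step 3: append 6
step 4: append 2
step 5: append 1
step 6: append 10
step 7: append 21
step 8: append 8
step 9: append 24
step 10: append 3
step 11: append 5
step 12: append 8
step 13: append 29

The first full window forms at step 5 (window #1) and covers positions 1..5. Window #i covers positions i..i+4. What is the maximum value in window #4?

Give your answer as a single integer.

Answer: 21

Derivation:
step 1: append 30 -> window=[30] (not full yet)
step 2: append 10 -> window=[30, 10] (not full yet)
step 3: append 6 -> window=[30, 10, 6] (not full yet)
step 4: append 2 -> window=[30, 10, 6, 2] (not full yet)
step 5: append 1 -> window=[30, 10, 6, 2, 1] -> max=30
step 6: append 10 -> window=[10, 6, 2, 1, 10] -> max=10
step 7: append 21 -> window=[6, 2, 1, 10, 21] -> max=21
step 8: append 8 -> window=[2, 1, 10, 21, 8] -> max=21
Window #4 max = 21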